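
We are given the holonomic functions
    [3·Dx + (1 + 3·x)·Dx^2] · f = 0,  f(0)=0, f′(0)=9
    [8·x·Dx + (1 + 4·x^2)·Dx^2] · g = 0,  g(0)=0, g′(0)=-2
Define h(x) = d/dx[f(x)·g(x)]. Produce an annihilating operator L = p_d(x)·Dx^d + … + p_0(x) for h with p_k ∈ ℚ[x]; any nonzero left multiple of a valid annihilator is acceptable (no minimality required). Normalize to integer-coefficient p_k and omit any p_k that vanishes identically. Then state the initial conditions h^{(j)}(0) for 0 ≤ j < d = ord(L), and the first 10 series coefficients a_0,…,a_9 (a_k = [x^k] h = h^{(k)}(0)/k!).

L = (1632 + 8496·x + 23040·x^2 + 110016·x^3 + 207360·x^4 + 269568·x^5 + 82944·x^7) + (418 + 6672·x + 44112·x^2 + 151488·x^3 + 393984·x^4 + 642816·x^5 + 725760·x^6 + 82944·x^7 + 290304·x^8)·Dx + (204 + 1844·x + 12096·x^2 + 47408·x^3 + 122880·x^4 + 240192·x^5 + 331776·x^6 + 361728·x^7 + 82944·x^8 + 165888·x^9)·Dx^2 + (25 + 246·x + 1217·x^2 + 4128·x^3 + 10624·x^4 + 22080·x^5 + 34272·x^6 + 41472·x^7 + 43776·x^8 + 13824·x^9 + 20736·x^10)·Dx^3  (order 3).
h: a_k = 0, -36, 81, -120, 855/2, -8316/5, 22869/5, -11952, 5154273/140, -4050892/35, …
ICs: h(0) = 0, h′(0) = -36, h′′(0) = 162.

f: a_k = 0, 9, -27/2, 27, -243/4, 729/5, -729/2, 6561/7, -19683/8, 6561, …
g: a_k = 0, -2, 0, 8/3, 0, -32/5, 0, 128/7, 0, -512/9, …
f·g: L₀ = L_f ⊗_s L_g, ord ≤ 2·2.
Differentiate: ansatz ord ≤ ord L₀ ⇒ L.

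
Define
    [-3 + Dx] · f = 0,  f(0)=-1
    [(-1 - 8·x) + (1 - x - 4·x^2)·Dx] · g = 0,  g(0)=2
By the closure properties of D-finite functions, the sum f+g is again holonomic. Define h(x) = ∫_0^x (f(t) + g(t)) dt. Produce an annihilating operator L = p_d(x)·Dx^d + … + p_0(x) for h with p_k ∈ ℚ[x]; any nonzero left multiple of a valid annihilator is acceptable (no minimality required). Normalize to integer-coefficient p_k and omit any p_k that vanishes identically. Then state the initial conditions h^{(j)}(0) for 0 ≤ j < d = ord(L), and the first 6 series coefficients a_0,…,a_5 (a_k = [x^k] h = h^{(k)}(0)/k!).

f: a_k = -1, -3, -9/2, -9/2, -27/8, -81/40, …
g: a_k = 2, 2, 10, 18, 58, 130, …
L₀ := lclm(L_f,L_g); ord L₀ ≤ 1+1.
h=∫₀ˣh₀: take L = L₀·Dx.
L = (21 + 9·x + 396·x^2 + 288·x^3)·Dx + (-1 - 42·x - 159·x^2 + 72·x^3 + 144·x^4)·Dx^2 + (-2 + 13·x + 9·x^2 - 56·x^3 - 48·x^4)·Dx^3  (order 3).
h: a_k = 0, 1, -1/2, 11/6, 27/8, 437/40, …
ICs: h(0) = 0, h′(0) = 1, h′′(0) = -1.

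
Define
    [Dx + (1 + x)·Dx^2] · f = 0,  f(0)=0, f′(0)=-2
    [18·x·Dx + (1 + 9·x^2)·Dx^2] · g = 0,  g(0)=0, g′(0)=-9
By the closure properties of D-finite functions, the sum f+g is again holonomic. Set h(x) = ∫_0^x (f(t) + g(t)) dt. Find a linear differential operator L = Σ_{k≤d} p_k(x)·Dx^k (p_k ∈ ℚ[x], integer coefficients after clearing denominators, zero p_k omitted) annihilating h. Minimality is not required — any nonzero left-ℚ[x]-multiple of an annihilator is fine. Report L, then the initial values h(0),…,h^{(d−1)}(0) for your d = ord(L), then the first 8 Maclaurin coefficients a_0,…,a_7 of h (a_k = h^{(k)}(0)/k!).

L = (-18 - 54·x + 486·x^2 + 162·x^3)·Dx^2 + (-20 - 36·x + 432·x^2 + 972·x^3 + 324·x^4)·Dx^3 + (-1 + 17·x + 18·x^2 + 162·x^3 + 243·x^4 + 81·x^5)·Dx^4  (order 4).
h: a_k = 0, 0, -11/2, 1/3, 79/12, 1/10, -731/30, 1/21, …
ICs: h(0) = 0, h′(0) = 0, h′′(0) = -11, h′′′(0) = 2.

f: a_k = 0, -2, 1, -2/3, 1/2, -2/5, 1/3, -2/7, …
g: a_k = 0, -9, 0, 27, 0, -729/5, 0, 6561/7, …
h₀=f+g: left-lcm gives L₀, ord ≤ 4.
h=∫h₀ ⇒ L = L₀·Dx.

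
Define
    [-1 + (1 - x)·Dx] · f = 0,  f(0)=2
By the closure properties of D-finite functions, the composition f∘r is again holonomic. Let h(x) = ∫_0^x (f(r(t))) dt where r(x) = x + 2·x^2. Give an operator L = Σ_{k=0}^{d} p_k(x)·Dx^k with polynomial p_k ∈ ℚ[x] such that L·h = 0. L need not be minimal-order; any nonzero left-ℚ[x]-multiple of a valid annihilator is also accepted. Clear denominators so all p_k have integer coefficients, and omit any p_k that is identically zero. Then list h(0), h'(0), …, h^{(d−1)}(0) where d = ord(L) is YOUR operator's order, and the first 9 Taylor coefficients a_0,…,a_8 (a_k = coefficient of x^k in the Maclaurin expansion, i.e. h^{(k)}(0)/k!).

f: a_k = 2, 2, 2, 2, 2, 2, 2, 2, 2, …
Substitute x→r, Dx→(1/r')Dx; clear ⇒ L₀.
h=∫₀ˣh₀: take L = L₀·Dx.
L = (1 + 4·x)·Dx + (-1 + x + 2·x^2)·Dx^2  (order 2).
h: a_k = 0, 2, 1, 2, 5/2, 22/5, 7, 86/7, 85/4, …
ICs: h(0) = 0, h′(0) = 2.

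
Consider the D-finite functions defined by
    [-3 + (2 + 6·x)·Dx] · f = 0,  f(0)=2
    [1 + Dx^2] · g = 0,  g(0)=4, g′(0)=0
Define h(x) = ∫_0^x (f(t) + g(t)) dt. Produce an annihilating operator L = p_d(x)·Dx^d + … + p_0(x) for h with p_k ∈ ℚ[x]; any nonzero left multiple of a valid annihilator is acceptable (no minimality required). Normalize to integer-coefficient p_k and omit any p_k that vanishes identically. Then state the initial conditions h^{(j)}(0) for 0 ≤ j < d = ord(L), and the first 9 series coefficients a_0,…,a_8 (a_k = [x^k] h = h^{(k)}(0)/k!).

f: a_k = 2, 3, -9/4, 27/8, -405/64, 1701/128, -15309/512, 72171/1024, -2814669/16384, …
g: a_k = 4, 0, -2, 0, 1/6, 0, -1/180, 0, 1/10080, …
f+g: L₀ = lclm(L_f,L_g), ord ≤ 1+2.
Integrate: L := L₀·Dx.
L = (-93 - 72·x - 108·x^2)·Dx + (-10 + 18·x + 216·x^2 + 216·x^3)·Dx^2 + (-93 - 72·x - 108·x^2)·Dx^3 + (-10 + 18·x + 216·x^2 + 216·x^3)·Dx^4  (order 4).
h: a_k = 0, 6, 3/2, -17/12, 27/32, -1183/960, 567/256, -689033/161280, 72171/8192, …
ICs: h(0) = 0, h′(0) = 6, h′′(0) = 3, h′′′(0) = -17/2.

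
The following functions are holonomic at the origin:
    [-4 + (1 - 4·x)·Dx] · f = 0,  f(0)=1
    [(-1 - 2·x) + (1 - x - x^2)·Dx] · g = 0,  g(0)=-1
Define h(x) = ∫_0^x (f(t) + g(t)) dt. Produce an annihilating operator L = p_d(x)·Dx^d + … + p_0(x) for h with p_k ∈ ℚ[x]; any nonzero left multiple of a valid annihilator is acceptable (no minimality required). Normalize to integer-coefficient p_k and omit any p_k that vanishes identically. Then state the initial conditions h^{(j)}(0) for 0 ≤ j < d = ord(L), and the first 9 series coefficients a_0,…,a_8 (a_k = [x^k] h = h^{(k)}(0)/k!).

L = (-16 - 72·x + 24·x^2 - 32·x^3)·Dx + (28 - 38·x - 54·x^2 + 16·x^3 - 64·x^4)·Dx^2 + (-3 + 17·x - 23·x^2 + 14·x^3 - 4·x^4 - 16·x^5)·Dx^3  (order 3).
h: a_k = 0, 0, 3/2, 14/3, 61/4, 251/5, 508/3, 4083/7, 16363/8, …
ICs: h(0) = 0, h′(0) = 0, h′′(0) = 3.

f: a_k = 1, 4, 16, 64, 256, 1024, 4096, 16384, 65536, …
g: a_k = -1, -1, -2, -3, -5, -8, -13, -21, -34, …
h₀=f+g: left-lcm gives L₀, ord ≤ 2.
h=∫h₀ ⇒ L = L₀·Dx.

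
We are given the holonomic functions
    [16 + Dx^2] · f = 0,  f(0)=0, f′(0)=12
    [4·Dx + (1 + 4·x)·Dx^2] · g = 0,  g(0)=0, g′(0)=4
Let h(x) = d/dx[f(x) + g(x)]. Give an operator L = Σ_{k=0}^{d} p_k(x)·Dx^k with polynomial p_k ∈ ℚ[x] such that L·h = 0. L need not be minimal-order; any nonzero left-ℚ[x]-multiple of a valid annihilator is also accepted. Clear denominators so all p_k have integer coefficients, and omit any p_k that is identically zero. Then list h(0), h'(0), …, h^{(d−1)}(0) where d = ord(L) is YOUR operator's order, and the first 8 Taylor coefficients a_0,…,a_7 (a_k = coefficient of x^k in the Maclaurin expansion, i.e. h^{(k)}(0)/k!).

L = (448 + 512·x + 1024·x^2) + (48 + 320·x + 768·x^2 + 1024·x^3)·Dx + (28 + 32·x + 64·x^2)·Dx^2 + (3 + 20·x + 48·x^2 + 64·x^3)·Dx^3  (order 3).
h: a_k = 16, -16, -32, -256, 1152, -4096, 244736/15, -65536, …
ICs: h(0) = 16, h′(0) = -16, h′′(0) = -64.

f: a_k = 0, 12, 0, -32, 0, 128/5, 0, -1024/105, …
g: a_k = 0, 4, -8, 64/3, -64, 1024/5, -2048/3, 16384/7, …
f+g: L₀ = lclm(L_f,L_g), ord ≤ 2+2.
Differentiate: ansatz ord ≤ ord L₀ ⇒ L.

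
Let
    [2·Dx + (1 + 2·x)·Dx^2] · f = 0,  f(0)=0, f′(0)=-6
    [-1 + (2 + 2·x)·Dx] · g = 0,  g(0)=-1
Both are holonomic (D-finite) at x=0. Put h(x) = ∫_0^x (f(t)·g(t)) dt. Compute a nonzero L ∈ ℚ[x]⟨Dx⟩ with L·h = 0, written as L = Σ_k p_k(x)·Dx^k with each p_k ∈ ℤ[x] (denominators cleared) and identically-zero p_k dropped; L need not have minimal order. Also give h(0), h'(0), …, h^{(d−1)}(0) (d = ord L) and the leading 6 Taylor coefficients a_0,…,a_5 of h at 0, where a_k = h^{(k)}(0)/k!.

f: a_k = 0, -6, 6, -8, 12, -96/5, …
g: a_k = -1, -1/2, 1/8, -1/16, 5/128, -7/256, …
Product ⇒ symmetric product L₀, ord ≤ 2.
h=∫₀ˣh₀: take L = L₀·Dx.
L = (-1 + 2·x)·Dx + (4 + 4·x)·Dx^2 + (4 + 16·x + 20·x^2 + 8·x^3)·Dx^3  (order 3).
h: a_k = 0, 0, 3, -1, 17/16, -11/8, …
ICs: h(0) = 0, h′(0) = 0, h′′(0) = 6.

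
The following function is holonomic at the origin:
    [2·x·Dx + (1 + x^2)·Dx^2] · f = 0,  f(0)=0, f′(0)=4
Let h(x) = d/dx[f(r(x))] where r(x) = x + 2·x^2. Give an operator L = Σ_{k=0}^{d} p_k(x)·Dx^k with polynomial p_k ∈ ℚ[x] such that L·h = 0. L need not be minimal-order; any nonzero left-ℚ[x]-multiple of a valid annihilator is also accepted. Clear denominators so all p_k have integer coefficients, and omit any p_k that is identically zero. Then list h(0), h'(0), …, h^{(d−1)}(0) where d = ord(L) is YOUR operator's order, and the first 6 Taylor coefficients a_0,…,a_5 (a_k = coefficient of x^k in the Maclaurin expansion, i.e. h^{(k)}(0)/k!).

L = (-4 + 2·x + 16·x^2 + 48·x^3 + 48·x^4) + (1 + 4·x + x^2 + 8·x^3 + 20·x^4 + 16·x^5)·Dx  (order 1).
h: a_k = 4, 16, -4, -32, -76, -16, …
ICs: h(0) = 4.

f: a_k = 0, 4, 0, -4/3, 0, 4/5, …
h₀=f(r): pull back L_f along r ⇒ L₀.
h=h₀': d/dx-closure on L₀ ⇒ L.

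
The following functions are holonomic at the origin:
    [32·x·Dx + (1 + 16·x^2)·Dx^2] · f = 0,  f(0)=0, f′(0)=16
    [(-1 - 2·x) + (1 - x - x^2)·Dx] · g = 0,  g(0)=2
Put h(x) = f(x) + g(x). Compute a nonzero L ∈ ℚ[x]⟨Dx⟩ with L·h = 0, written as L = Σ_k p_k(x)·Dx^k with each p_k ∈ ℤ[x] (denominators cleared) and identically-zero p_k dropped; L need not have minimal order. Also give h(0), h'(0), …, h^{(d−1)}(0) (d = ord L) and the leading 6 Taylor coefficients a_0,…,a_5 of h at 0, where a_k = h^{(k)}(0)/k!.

L = (64 - 256·x - 3904·x^2 - 6912·x^3 - 9696·x^4 - 1536·x^6)·Dx + (-25 - 24·x + 542·x^2 - 780·x^3 - 6800·x^4 - 6560·x^5 - 768·x^6 - 1536·x^7)·Dx^2 + (2 + 17·x + 62·x^2 + 202·x^3 + 445·x^4 - 1136·x^5 - 576·x^6 - 256·x^7 - 256·x^8)·Dx^3  (order 3).
h: a_k = 2, 18, 4, -238/3, 10, 4176/5, …
ICs: h(0) = 2, h′(0) = 18, h′′(0) = 8.

f: a_k = 0, 16, 0, -256/3, 0, 4096/5, …
g: a_k = 2, 2, 4, 6, 10, 16, …
Sum ⇒ L₀ = lclm(L_f,L_g) in ℚ(x)⟨Dx⟩.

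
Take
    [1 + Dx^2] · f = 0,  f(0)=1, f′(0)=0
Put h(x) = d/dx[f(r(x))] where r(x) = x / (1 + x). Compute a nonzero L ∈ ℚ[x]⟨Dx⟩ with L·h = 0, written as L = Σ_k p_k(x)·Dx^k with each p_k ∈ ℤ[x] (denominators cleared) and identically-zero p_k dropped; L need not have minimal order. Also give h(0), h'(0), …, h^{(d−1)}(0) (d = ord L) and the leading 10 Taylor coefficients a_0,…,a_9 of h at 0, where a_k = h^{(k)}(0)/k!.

f: a_k = 1, 0, -1/2, 0, 1/24, 0, -1/720, 0, 1/40320, 0, …
Change of var in L_f (x↦r) gives L₀.
h=h₀': d/dx-closure on L₀ ⇒ L.
L = (7 + 12·x + 6·x^2) + (6 + 18·x + 18·x^2 + 6·x^3)·Dx + (1 + 4·x + 6·x^2 + 4·x^3 + x^4)·Dx^2  (order 2).
h: a_k = 0, -1, 3, -35/6, 55/6, -1501/120, 609/40, -16699/1008, 8791/560, -4260601/362880, …
ICs: h(0) = 0, h′(0) = -1.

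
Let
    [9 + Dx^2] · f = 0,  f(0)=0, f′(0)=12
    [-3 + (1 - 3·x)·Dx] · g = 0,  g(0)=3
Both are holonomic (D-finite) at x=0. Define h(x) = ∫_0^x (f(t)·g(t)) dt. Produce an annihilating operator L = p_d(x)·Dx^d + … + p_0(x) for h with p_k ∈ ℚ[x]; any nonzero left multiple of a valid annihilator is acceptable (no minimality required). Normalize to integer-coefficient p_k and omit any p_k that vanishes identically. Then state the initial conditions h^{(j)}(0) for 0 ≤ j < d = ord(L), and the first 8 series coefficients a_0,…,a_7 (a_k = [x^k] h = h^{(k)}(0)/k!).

f: a_k = 0, 12, 0, -18, 0, 81/10, 0, -243/140, …
g: a_k = 3, 9, 27, 81, 243, 729, 2187, 6561, …
Product ⇒ symmetric product L₀, ord ≤ 2.
h=∫h₀ ⇒ L = L₀·Dx.
L = (-9 + 27·x)·Dx + 6·Dx^2 + (-1 + 3·x)·Dx^3  (order 3).
h: a_k = 0, 0, 18, 36, 135/2, 162, 8181/20, 73629/70, …
ICs: h(0) = 0, h′(0) = 0, h′′(0) = 36.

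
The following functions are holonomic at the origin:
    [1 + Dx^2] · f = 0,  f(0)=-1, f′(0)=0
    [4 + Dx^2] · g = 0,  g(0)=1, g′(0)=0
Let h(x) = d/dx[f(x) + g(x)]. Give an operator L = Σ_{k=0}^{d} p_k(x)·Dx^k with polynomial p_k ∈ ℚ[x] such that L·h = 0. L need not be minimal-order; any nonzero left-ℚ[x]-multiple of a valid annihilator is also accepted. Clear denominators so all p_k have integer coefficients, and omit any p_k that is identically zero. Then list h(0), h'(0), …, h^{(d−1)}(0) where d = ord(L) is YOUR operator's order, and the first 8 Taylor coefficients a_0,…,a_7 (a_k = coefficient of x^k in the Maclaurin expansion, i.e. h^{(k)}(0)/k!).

L = 4 + 5·Dx^2 + Dx^4  (order 4).
h: a_k = 0, -3, 0, 5/2, 0, -21/40, 0, 17/336, …
ICs: h(0) = 0, h′(0) = -3, h′′(0) = 0, h′′′(0) = 15.

f: a_k = -1, 0, 1/2, 0, -1/24, 0, 1/720, 0, …
g: a_k = 1, 0, -2, 0, 2/3, 0, -4/45, 0, …
Sum ⇒ L₀ = lclm(L_f,L_g) in ℚ(x)⟨Dx⟩.
h=h₀': d/dx-closure on L₀ ⇒ L.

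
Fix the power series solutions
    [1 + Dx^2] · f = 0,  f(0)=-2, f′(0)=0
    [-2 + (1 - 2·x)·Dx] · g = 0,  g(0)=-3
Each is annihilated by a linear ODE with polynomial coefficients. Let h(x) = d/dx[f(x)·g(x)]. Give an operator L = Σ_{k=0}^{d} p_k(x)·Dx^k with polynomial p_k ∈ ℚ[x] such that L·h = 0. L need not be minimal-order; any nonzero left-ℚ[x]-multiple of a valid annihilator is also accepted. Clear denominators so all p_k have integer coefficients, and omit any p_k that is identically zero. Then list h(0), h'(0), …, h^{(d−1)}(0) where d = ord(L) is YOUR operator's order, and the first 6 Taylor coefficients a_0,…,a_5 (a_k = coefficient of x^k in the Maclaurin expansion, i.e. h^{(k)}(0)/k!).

f: a_k = -2, 0, 1, 0, -1/12, 0, …
g: a_k = -3, -6, -12, -24, -48, -96, …
Sym-product of L_f,L_g gives L₀ (≤ ord 2).
h=h₀': d/dx-closure on L₀ ⇒ L.
L = (-7 - 4·x + 4·x^2) + (-4 + 8·x)·Dx + (1 - 4·x + 4·x^2)·Dx^2  (order 2).
h: a_k = 12, 42, 126, 337, 1685/2, 40439/20, …
ICs: h(0) = 12, h′(0) = 42.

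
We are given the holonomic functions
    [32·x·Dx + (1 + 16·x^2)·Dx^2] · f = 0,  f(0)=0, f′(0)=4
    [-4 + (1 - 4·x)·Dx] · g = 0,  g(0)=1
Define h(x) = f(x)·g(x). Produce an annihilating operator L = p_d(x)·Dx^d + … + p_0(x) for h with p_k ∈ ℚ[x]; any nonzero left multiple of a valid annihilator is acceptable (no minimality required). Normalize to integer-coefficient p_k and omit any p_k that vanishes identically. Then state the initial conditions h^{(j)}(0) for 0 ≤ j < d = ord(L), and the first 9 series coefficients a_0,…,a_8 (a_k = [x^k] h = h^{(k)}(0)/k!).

f: a_k = 0, 4, 0, -64/3, 0, 1024/5, 0, -16384/7, 0, …
g: a_k = 1, 4, 16, 64, 256, 1024, 4096, 16384, 65536, …
f·g: L₀ = L_f ⊗_s L_g, ord ≤ 2·1.
L = 128·x + (8 - 32·x + 256·x^2)·Dx + (-1 + 4·x - 16·x^2 + 64·x^3)·Dx^2  (order 2).
h: a_k = 0, 4, 16, 128/3, 512/3, 13312/15, 53248/15, 1245184/105, 4980736/105, …
ICs: h(0) = 0, h′(0) = 4.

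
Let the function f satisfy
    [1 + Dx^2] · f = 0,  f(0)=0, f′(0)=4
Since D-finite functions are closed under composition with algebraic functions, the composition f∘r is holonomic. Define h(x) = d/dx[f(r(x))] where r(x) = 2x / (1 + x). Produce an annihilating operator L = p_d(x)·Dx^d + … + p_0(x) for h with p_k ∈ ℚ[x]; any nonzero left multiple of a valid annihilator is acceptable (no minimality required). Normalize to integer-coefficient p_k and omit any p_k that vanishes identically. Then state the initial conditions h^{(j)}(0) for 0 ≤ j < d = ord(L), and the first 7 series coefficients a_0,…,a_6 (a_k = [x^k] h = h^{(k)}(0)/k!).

L = (10 + 12·x + 6·x^2) + (6 + 18·x + 18·x^2 + 6·x^3)·Dx + (1 + 4·x + 6·x^2 + 4·x^3 + x^4)·Dx^2  (order 2).
h: a_k = 8, -16, 8, 32, -344/3, 240, -17672/45, …
ICs: h(0) = 8, h′(0) = -16.

f: a_k = 0, 4, 0, -2/3, 0, 1/30, 0, …
Change of var in L_f (x↦r) gives L₀.
Differentiate: ansatz ord ≤ ord L₀ ⇒ L.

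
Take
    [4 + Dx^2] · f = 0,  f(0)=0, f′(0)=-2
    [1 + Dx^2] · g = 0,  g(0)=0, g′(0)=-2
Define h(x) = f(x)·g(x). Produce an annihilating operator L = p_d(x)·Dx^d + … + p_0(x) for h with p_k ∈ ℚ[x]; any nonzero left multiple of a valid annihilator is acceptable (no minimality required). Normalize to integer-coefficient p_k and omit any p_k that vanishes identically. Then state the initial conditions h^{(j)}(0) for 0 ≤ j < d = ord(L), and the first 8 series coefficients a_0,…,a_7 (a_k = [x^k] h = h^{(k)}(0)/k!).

f: a_k = 0, -2, 0, 4/3, 0, -4/15, 0, 8/315, …
g: a_k = 0, -2, 0, 1/3, 0, -1/60, 0, 1/2520, …
Product ⇒ symmetric product L₀, ord ≤ 4.
L = 9 + 10·Dx^2 + Dx^4  (order 4).
h: a_k = 0, 0, 4, 0, -10/3, 0, 91/90, 0, …
ICs: h(0) = 0, h′(0) = 0, h′′(0) = 8, h′′′(0) = 0.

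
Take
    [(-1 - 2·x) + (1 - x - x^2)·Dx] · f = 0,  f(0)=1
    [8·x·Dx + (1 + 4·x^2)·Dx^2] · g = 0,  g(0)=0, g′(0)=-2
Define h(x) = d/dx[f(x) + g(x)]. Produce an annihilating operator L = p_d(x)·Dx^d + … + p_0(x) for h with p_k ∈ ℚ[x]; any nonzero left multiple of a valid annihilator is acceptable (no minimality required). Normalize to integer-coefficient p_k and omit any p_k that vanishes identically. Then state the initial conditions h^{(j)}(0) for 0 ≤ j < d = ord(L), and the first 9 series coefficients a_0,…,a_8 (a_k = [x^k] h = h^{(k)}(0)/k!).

f: a_k = 1, 1, 2, 3, 5, 8, 13, 21, 34, …
g: a_k = 0, -2, 0, 8/3, 0, -32/5, 0, 128/7, 0, …
Sum ⇒ L₀ = lclm(L_f,L_g) in ℚ(x)⟨Dx⟩.
Derive L from L₀ (diff closure).
L = (-16 + 64·x + 400·x^2 + 576·x^3 + 696·x^4 + 96·x^6) + (13 + 24·x + 22·x^2 + 204·x^3 + 548·x^4 + 488·x^5 + 48·x^6 + 96·x^7)·Dx + (-2 - 5·x - 14·x^2 + 2·x^3 - 13·x^4 + 92·x^5 + 48·x^6 + 16·x^7 + 16·x^8)·Dx^2  (order 2).
h: a_k = -1, 4, 17, 20, 8, 78, 275, 272, -17, …
ICs: h(0) = -1, h′(0) = 4.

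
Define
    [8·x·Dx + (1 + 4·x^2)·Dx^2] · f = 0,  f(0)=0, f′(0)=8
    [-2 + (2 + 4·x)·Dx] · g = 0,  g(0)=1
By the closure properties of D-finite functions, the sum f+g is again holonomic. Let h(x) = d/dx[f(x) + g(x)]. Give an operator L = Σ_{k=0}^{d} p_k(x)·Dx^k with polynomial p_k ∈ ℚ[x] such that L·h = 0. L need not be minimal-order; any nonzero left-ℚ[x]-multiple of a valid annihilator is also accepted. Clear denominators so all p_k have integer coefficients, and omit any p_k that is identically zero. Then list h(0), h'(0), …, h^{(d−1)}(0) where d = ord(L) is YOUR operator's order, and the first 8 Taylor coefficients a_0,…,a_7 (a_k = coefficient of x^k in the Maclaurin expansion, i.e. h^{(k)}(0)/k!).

L = (-8 - 40·x + 96·x^2 + 96·x^3) + (-11 - 32·x + 40·x^2 + 384·x^3 + 336·x^4)·Dx + (-1 + 6·x + 24·x^2 + 48·x^3 + 112·x^4 + 96·x^5)·Dx^2  (order 2).
h: a_k = 9, -1, -61/2, -5/2, 1059/8, -63/8, -7961/16, -429/16, …
ICs: h(0) = 9, h′(0) = -1.

f: a_k = 0, 8, 0, -32/3, 0, 128/5, 0, -512/7, …
g: a_k = 1, 1, -1/2, 1/2, -5/8, 7/8, -21/16, 33/16, …
L₀ := lclm(L_f,L_g); ord L₀ ≤ 2+1.
h=h₀': d/dx-closure on L₀ ⇒ L.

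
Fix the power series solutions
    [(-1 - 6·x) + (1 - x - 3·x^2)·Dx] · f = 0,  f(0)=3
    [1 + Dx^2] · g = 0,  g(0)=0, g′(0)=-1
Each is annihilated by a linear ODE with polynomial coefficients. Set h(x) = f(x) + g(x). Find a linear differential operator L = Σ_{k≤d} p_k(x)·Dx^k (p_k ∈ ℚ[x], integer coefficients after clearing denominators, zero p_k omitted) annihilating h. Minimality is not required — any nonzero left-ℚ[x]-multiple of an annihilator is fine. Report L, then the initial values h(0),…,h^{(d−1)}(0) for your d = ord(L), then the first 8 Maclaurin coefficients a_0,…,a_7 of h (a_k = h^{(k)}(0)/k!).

L = (43 + 292·x + 307·x^2 + 624·x^3 + 45·x^4 + 54·x^5) + (-9 - 7·x - 6·x^2 + 91·x^3 + 144·x^4 + 27·x^5 + 27·x^6)·Dx + (43 + 292·x + 307·x^2 + 624·x^3 + 45·x^4 + 54·x^5)·Dx^2 + (-9 - 7·x - 6·x^2 + 91·x^3 + 144·x^4 + 27·x^5 + 27·x^6)·Dx^3  (order 3).
h: a_k = 3, 2, 12, 127/6, 57, 14399/120, 291, 3281041/5040, …
ICs: h(0) = 3, h′(0) = 2, h′′(0) = 24.

f: a_k = 3, 3, 12, 21, 57, 120, 291, 651, …
g: a_k = 0, -1, 0, 1/6, 0, -1/120, 0, 1/5040, …
f+g: L₀ = lclm(L_f,L_g), ord ≤ 1+2.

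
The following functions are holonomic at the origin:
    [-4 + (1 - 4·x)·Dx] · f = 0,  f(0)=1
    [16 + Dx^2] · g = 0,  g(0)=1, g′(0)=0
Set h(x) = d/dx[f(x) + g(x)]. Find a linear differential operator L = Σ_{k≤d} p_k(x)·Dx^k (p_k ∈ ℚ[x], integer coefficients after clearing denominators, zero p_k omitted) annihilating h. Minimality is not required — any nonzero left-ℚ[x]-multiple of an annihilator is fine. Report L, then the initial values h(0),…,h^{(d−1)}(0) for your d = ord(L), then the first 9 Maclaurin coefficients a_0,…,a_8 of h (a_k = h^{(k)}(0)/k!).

L = (1664 - 1024·x + 2048·x^2) + (-112 + 576·x - 768·x^2 + 1024·x^3)·Dx + (104 - 64·x + 128·x^2)·Dx^2 + (-7 + 36·x - 48·x^2 + 64·x^3)·Dx^3  (order 3).
h: a_k = 4, 16, 192, 3200/3, 5120, 368128/15, 114688, 165154816/315, 2359296, …
ICs: h(0) = 4, h′(0) = 16, h′′(0) = 384.

f: a_k = 1, 4, 16, 64, 256, 1024, 4096, 16384, 65536, …
g: a_k = 1, 0, -8, 0, 32/3, 0, -256/45, 0, 512/315, …
h₀=f+g: left-lcm gives L₀, ord ≤ 3.
Derive L from L₀ (diff closure).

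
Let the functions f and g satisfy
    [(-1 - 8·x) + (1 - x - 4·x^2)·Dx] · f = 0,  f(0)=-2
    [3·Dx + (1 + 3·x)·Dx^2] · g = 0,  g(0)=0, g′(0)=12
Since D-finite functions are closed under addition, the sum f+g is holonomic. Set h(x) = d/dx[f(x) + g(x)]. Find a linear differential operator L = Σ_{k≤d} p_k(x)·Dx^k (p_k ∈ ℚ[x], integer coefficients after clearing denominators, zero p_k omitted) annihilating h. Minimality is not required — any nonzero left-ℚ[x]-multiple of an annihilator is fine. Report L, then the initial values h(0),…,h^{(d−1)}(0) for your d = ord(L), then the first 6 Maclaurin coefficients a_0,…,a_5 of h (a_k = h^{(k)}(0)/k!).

L = (342 + 2178·x + 6624·x^2 + 6336·x^3 + 6912·x^4) + (36 + 696·x + 4356·x^2 + 10176·x^3 + 12960·x^4 + 11520·x^5)·Dx + (-13 - 101·x - 191·x^2 + 225·x^3 + 1440·x^4 + 2928·x^5 + 2304·x^6)·Dx^2  (order 2).
h: a_k = 10, -56, 54, -556, 322, -5088, …
ICs: h(0) = 10, h′(0) = -56.

f: a_k = -2, -2, -10, -18, -58, -130, …
g: a_k = 0, 12, -18, 36, -81, 972/5, …
Sum ⇒ L₀ = lclm(L_f,L_g) in ℚ(x)⟨Dx⟩.
h=h₀': d/dx-closure on L₀ ⇒ L.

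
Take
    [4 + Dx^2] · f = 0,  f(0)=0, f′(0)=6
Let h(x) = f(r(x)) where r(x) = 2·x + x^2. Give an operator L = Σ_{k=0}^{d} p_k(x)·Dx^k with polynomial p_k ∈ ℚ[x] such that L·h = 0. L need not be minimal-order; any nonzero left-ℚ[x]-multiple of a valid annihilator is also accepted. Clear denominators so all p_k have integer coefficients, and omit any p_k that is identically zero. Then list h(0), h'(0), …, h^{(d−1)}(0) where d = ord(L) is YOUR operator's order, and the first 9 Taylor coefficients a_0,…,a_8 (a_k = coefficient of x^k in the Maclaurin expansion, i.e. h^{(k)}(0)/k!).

L = (16 + 48·x + 48·x^2 + 16·x^3) - Dx + (1 + x)·Dx^2  (order 2).
h: a_k = 0, 12, 6, -32, -48, 8/5, 60, 5696/105, -32/15, …
ICs: h(0) = 0, h′(0) = 12.

f: a_k = 0, 6, 0, -4, 0, 4/5, 0, -8/105, 0, …
Change of var in L_f (x↦r) gives L₀.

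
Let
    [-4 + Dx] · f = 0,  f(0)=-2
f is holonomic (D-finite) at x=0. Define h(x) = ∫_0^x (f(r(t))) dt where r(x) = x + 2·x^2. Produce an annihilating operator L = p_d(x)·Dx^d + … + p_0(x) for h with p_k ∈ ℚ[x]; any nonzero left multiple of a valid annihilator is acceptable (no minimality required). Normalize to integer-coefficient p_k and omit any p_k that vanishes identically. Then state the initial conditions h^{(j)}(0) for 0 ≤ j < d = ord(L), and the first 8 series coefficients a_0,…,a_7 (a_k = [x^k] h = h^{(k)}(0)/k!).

L = (-4 - 16·x)·Dx + Dx^2  (order 2).
h: a_k = 0, -2, -4, -32/3, -64/3, -128/3, -3328/45, -38912/315, …
ICs: h(0) = 0, h′(0) = -2.

f: a_k = -2, -8, -16, -64/3, -64/3, -256/15, -512/45, -2048/315, …
Change of var in L_f (x↦r) gives L₀.
h=∫h₀ ⇒ L = L₀·Dx.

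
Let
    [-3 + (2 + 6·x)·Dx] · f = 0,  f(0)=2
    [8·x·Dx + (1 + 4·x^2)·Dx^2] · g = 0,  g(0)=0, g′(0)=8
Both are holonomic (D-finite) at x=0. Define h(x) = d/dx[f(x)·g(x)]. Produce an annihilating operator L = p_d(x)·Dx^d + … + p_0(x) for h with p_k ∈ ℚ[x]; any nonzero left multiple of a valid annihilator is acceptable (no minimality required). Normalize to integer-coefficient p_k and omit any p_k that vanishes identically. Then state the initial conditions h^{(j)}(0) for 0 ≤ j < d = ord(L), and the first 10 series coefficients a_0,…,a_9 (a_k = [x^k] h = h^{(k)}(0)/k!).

L = (15 + 1440·x + 1656·x^2 - 3456·x^3 - 1296·x^4) + (172 + 1188·x + 3552·x^2 + 1152·x^3 - 12096·x^4 - 5184·x^5)·Dx + (36 + 152·x + 36·x^2 - 256·x^3 - 864·x^4 - 3456·x^5 - 1728·x^6)·Dx^2  (order 2).
h: a_k = 16, 48, -118, -20, 983/8, 35307/40, -841319/320, 1294977/560, -77121523/14336, 1488121321/43008, …
ICs: h(0) = 16, h′(0) = 48.

f: a_k = 2, 3, -9/4, 27/8, -405/64, 1701/128, -15309/512, 72171/1024, -2814669/16384, 14073345/32768, …
g: a_k = 0, 8, 0, -32/3, 0, 128/5, 0, -512/7, 0, 2048/9, …
h₀=f·g: eliminate ⇒ L₀, order ≤ 1·2.
h=h₀': d/dx-closure on L₀ ⇒ L.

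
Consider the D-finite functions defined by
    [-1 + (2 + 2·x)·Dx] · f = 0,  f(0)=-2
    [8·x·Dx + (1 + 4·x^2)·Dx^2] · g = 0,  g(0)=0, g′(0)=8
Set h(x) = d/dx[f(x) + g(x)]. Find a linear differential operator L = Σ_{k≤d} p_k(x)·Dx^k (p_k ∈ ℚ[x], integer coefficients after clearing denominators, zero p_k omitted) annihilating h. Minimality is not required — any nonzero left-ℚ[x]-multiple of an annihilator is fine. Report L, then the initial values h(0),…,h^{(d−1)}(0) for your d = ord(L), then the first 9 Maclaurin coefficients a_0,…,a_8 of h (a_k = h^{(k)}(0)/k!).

L = (-16 - 40·x + 192·x^2 + 96·x^3) + (-35 - 64·x + 328·x^2 + 768·x^3 + 336·x^4)·Dx + (-2 + 30·x + 48·x^2 + 144·x^3 + 224·x^4 + 96·x^5)·Dx^2  (order 2).
h: a_k = 7, 1/2, -259/8, 5/16, 16349/128, 63/256, -524519/1024, 429/2048, 67102429/32768, …
ICs: h(0) = 7, h′(0) = 1/2.

f: a_k = -2, -1, 1/4, -1/8, 5/64, -7/128, 21/512, -33/1024, 429/16384, …
g: a_k = 0, 8, 0, -32/3, 0, 128/5, 0, -512/7, 0, …
f+g: L₀ = lclm(L_f,L_g), ord ≤ 1+2.
h=h₀': d/dx-closure on L₀ ⇒ L.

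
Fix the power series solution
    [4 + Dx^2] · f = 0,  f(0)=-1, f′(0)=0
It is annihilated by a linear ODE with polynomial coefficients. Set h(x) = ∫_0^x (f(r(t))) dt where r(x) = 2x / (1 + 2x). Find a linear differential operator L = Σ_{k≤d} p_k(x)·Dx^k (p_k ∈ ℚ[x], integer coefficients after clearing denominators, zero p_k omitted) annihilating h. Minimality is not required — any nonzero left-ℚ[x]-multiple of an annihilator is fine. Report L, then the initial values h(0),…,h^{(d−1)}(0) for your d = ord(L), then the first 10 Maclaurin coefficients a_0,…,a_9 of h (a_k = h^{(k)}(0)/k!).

f: a_k = -1, 0, 2, 0, -2/3, 0, 4/45, 0, -2/315, 0, …
Substitute x→r, Dx→(1/r')Dx; clear ⇒ L₀.
Integrate: L := L₀·Dx.
L = 16·Dx + (4 + 24·x + 48·x^2 + 32·x^3)·Dx^2 + (1 + 8·x + 24·x^2 + 32·x^3 + 16·x^4)·Dx^3  (order 3).
h: a_k = 0, -1, 0, 8/3, -8, 256/15, -256/9, 1408/45, 64/5, -602624/2835, …
ICs: h(0) = 0, h′(0) = -1, h′′(0) = 0.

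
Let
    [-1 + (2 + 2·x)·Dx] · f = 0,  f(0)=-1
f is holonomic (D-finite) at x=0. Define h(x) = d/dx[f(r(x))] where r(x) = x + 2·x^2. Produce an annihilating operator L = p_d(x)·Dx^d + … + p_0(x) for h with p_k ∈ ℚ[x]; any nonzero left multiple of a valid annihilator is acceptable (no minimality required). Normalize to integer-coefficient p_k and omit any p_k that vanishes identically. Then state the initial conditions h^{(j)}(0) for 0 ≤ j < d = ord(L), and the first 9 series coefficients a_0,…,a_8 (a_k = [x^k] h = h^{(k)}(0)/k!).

f: a_k = -1, -1/2, 1/8, -1/16, 5/128, -7/256, 21/1024, -33/2048, 429/32768, …
Change of var in L_f (x↦r) gives L₀.
h₀' ⇒ L via d/dx closure of L₀.
L = 7 + (-2 - 10·x - 12·x^2 - 16·x^3)·Dx  (order 1).
h: a_k = -1/2, -7/4, 21/16, 21/32, -595/256, 567/512, 5537/2048, -17843/4096, -36099/65536, …
ICs: h(0) = -1/2.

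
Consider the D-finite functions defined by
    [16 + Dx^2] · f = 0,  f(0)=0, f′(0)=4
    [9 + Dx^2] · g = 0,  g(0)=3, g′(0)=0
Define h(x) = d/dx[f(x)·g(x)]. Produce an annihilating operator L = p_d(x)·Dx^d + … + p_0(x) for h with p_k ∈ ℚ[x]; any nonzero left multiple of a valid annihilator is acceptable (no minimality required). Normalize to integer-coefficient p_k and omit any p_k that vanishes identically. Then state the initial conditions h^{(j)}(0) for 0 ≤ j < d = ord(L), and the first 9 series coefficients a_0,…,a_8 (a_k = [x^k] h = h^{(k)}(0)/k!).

f: a_k = 0, 4, 0, -32/3, 0, 128/15, 0, -1024/315, 0, …
g: a_k = 3, 0, -27/2, 0, 81/8, 0, -243/80, 0, 2187/4480, …
Sym-product of L_f,L_g gives L₀ (≤ ord 4).
Derive L from L₀ (diff closure).
L = 49 + 50·Dx^2 + Dx^4  (order 4).
h: a_k = 12, 0, -258, 0, 2101/2, 0, -102943/60, 0, 5044201/3360, …
ICs: h(0) = 12, h′(0) = 0, h′′(0) = -516, h′′′(0) = 0.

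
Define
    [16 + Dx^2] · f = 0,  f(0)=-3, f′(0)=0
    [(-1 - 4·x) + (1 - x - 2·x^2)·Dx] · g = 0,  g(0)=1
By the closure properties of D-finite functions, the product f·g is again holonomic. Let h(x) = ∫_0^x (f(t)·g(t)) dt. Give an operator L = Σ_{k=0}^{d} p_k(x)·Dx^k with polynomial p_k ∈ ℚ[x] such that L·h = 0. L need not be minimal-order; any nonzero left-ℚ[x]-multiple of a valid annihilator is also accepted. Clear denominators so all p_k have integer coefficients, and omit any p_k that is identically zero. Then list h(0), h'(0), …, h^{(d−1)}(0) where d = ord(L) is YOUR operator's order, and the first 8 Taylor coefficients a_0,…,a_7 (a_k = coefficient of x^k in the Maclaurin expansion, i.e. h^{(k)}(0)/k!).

f: a_k = -3, 0, 24, 0, -32, 0, 256/15, 0, …
g: a_k = 1, 1, 3, 5, 11, 21, 43, 85, …
h₀=f·g: eliminate ⇒ L₀, order ≤ 2·1.
∫: right-multiply L₀ by Dx.
L = (-12 + 16·x + 32·x^2)·Dx + (2 + 8·x)·Dx^2 + (-1 + x + 2·x^2)·Dx^3  (order 3).
h: a_k = 0, -3, -3/2, 5, 9/4, 7/5, 25/6, 841/105, …
ICs: h(0) = 0, h′(0) = -3, h′′(0) = -3.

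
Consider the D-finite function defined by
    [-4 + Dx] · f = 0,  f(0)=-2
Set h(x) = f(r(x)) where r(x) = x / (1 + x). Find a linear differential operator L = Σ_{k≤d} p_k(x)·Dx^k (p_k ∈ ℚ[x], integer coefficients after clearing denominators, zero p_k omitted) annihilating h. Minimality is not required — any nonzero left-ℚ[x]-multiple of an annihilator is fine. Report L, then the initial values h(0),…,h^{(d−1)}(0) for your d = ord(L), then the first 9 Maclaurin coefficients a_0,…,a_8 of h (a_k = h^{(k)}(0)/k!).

L = -4 + (1 + 2·x + x^2)·Dx  (order 1).
h: a_k = -2, -8, -8, 8/3, 8/3, -56/15, 88/45, 136/315, -632/315, …
ICs: h(0) = -2.

f: a_k = -2, -8, -16, -64/3, -64/3, -256/15, -512/45, -2048/315, -1024/315, …
Substitute x→r, Dx→(1/r')Dx; clear ⇒ L₀.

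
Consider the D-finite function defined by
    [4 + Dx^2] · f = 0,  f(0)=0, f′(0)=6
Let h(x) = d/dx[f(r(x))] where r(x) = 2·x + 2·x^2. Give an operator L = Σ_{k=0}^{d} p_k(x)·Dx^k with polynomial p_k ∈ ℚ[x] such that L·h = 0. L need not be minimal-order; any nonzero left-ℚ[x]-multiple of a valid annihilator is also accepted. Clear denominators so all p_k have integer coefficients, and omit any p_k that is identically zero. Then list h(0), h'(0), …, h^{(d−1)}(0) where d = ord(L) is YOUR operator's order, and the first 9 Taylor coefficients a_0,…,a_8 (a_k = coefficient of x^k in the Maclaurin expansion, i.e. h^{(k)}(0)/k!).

f: a_k = 0, 6, 0, -4, 0, 4/5, 0, -8/105, 0, …
Substitute x→r, Dx→(1/r')Dx; clear ⇒ L₀.
Differentiate: ansatz ord ≤ ord L₀ ⇒ L.
L = (28 + 128·x + 384·x^2 + 512·x^3 + 256·x^4) + (-6 - 12·x)·Dx + (1 + 4·x + 4·x^2)·Dx^2  (order 2).
h: a_k = 12, 24, -96, -384, -352, 576, 25856/15, 22528/15, -70528/105, …
ICs: h(0) = 12, h′(0) = 24.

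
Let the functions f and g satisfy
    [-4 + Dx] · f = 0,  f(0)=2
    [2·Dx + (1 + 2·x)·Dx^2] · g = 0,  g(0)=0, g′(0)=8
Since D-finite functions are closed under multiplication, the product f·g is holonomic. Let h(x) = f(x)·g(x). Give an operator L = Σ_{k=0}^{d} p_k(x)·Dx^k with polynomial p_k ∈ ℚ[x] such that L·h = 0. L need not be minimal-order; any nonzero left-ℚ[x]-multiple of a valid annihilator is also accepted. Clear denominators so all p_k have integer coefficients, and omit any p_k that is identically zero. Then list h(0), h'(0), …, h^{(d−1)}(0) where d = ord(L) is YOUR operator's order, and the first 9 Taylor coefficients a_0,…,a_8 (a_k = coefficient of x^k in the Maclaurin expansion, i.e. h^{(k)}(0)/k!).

L = (8 + 32·x) + (-6 - 16·x)·Dx + (1 + 2·x)·Dx^2  (order 2).
h: a_k = 0, 16, 48, 256/3, 96, 1408/15, 512/9, 17408/315, -256/45, …
ICs: h(0) = 0, h′(0) = 16.

f: a_k = 2, 8, 16, 64/3, 64/3, 256/15, 512/45, 2048/315, 1024/315, …
g: a_k = 0, 8, -8, 32/3, -16, 128/5, -128/3, 512/7, -128, …
Sym-product of L_f,L_g gives L₀ (≤ ord 2).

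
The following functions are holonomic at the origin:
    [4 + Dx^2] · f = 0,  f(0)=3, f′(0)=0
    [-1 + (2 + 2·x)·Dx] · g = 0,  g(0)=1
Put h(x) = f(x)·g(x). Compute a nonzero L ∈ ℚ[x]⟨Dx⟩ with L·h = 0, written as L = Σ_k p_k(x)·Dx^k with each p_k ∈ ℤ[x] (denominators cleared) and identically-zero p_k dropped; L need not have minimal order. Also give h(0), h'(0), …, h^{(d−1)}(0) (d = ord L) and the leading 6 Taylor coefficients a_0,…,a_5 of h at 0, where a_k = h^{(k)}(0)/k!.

f: a_k = 3, 0, -6, 0, 2, 0, …
g: a_k = 1, 1/2, -1/8, 1/16, -5/128, 7/256, …
h₀=f·g: eliminate ⇒ L₀, order ≤ 2·1.
L = (19 + 32·x + 16·x^2) + (-4 - 4·x)·Dx + (4 + 8·x + 4·x^2)·Dx^2  (order 2).
h: a_k = 3, 3/2, -51/8, -45/16, 337/128, 181/256, …
ICs: h(0) = 3, h′(0) = 3/2.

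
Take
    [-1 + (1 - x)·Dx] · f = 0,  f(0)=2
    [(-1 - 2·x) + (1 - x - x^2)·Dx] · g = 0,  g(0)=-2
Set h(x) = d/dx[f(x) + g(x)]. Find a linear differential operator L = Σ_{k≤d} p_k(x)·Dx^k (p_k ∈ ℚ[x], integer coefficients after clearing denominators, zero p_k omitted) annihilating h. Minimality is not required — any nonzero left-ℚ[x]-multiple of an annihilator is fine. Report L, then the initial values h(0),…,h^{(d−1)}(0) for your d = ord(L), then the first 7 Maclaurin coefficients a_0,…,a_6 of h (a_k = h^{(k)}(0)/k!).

f: a_k = 2, 2, 2, 2, 2, 2, 2, …
g: a_k = -2, -2, -4, -6, -10, -16, -26, …
Sum ⇒ L₀ = lclm(L_f,L_g) in ℚ(x)⟨Dx⟩.
h₀' ⇒ L via d/dx closure of L₀.
L = (-6 - 24·x - 24·x^3 + 6·x^4) + (6 + 6·x - 6·x^2 - 21·x^4 + 6·x^5)·Dx + (-1 + 2·x - 3·x^2 + 6·x^3 - 2·x^4 - 3·x^5 + x^6)·Dx^2  (order 2).
h: a_k = 0, -4, -12, -32, -70, -144, -280, …
ICs: h(0) = 0, h′(0) = -4.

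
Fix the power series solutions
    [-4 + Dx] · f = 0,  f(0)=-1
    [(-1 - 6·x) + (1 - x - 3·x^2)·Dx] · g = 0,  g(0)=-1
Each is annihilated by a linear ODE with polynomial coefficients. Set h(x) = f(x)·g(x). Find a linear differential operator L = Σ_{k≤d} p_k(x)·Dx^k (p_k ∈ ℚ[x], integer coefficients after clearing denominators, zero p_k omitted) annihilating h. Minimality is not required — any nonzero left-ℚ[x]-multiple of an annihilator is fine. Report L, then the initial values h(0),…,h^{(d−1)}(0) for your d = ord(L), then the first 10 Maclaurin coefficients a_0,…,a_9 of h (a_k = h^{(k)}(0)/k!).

L = (5 + 2·x - 12·x^2) + (-1 + x + 3·x^2)·Dx  (order 1).
h: a_k = 1, 5, 16, 125/3, 301/3, 3508/15, 4865/9, 392303/315, 180728/63, 18726989/2835, …
ICs: h(0) = 1.

f: a_k = -1, -4, -8, -32/3, -32/3, -128/15, -256/45, -1024/315, -512/315, -2048/2835, …
g: a_k = -1, -1, -4, -7, -19, -40, -97, -217, -508, -1159, …
h₀=f·g: eliminate ⇒ L₀, order ≤ 1·1.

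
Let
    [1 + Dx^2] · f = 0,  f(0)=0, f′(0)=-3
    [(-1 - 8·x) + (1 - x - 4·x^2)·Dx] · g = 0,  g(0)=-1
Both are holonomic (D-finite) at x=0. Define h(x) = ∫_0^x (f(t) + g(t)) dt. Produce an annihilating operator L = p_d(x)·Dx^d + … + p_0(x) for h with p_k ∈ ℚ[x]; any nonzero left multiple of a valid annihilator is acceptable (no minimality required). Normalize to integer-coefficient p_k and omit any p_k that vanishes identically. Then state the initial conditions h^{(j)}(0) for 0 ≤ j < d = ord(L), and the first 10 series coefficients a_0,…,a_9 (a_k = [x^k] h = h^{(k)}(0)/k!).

f: a_k = 0, -3, 0, 1/2, 0, -1/40, 0, 1/1680, 0, -1/120960, …
g: a_k = -1, -1, -5, -9, -29, -65, -181, -441, -1165, -2929, …
h₀=f+g: left-lcm gives L₀, ord ≤ 3.
h=∫₀ˣh₀: take L = L₀·Dx.
L = (-55 - 486·x - 553·x^2 - 1488·x^3 - 80·x^4 - 128·x^5)·Dx + (11 + 11·x + 23·x^2 - 169·x^3 - 348·x^4 - 48·x^5 - 64·x^6)·Dx^2 + (-55 - 486·x - 553·x^2 - 1488·x^3 - 80·x^4 - 128·x^5)·Dx^3 + (11 + 11·x + 23·x^2 - 169·x^3 - 348·x^4 - 48·x^5 - 64·x^6)·Dx^4  (order 4).
h: a_k = 0, -1, -2, -5/3, -17/8, -29/5, -867/80, -181/7, -740879/13440, -1165/9, …
ICs: h(0) = 0, h′(0) = -1, h′′(0) = -4, h′′′(0) = -10.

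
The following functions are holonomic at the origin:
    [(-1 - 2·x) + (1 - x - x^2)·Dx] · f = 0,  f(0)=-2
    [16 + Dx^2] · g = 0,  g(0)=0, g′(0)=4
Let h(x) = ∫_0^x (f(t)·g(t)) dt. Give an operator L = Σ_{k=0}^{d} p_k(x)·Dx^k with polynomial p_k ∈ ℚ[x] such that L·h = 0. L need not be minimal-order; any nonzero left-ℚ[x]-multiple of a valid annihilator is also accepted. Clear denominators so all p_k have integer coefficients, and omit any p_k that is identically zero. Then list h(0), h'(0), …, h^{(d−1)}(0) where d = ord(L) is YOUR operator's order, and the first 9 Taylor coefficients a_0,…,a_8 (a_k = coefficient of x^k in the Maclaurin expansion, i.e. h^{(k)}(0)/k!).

L = (-14 + 16·x + 16·x^2)·Dx + (2 + 4·x)·Dx^2 + (-1 + x + x^2)·Dx^3  (order 3).
h: a_k = 0, 0, -4, -8/3, 4/3, -8/15, -12/5, -256/105, -983/315, …
ICs: h(0) = 0, h′(0) = 0, h′′(0) = -8.

f: a_k = -2, -2, -4, -6, -10, -16, -26, -42, -68, …
g: a_k = 0, 4, 0, -32/3, 0, 128/15, 0, -1024/315, 0, …
L₀ := L_f ⊗_s L_g (sym. prod.), ord ≤ 2.
Integrate: L := L₀·Dx.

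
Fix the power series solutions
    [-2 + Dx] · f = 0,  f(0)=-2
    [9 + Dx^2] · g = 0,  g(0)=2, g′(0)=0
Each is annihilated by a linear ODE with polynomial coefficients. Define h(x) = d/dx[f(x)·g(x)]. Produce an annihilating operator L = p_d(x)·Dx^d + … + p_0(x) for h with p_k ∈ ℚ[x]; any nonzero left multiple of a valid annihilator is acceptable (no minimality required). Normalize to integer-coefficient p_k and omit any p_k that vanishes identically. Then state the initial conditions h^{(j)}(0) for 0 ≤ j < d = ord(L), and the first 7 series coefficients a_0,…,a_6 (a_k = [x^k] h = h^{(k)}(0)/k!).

f: a_k = -2, -4, -4, -8/3, -4/3, -8/15, -8/45, …
g: a_k = 2, 0, -9, 0, 27/4, 0, -81/40, …
f·g: L₀ = L_f ⊗_s L_g, ord ≤ 1·2.
Derive L from L₀ (diff closure).
L = 13 - 4·Dx + Dx^2  (order 2).
h: a_k = -8, 20, 92, 238/3, -61/3, -407/6, -3277/90, …
ICs: h(0) = -8, h′(0) = 20.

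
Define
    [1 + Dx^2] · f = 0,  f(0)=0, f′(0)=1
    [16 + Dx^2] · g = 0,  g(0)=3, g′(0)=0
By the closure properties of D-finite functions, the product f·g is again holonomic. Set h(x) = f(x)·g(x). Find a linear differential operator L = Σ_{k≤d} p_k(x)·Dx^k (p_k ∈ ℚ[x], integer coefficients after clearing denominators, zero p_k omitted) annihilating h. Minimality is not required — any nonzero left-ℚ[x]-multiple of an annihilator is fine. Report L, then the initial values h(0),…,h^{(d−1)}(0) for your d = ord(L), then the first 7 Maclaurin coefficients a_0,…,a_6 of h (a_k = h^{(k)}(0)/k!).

L = 225 + 34·Dx^2 + Dx^4  (order 4).
h: a_k = 0, 3, 0, -49/2, 0, 1441/40, 0, …
ICs: h(0) = 0, h′(0) = 3, h′′(0) = 0, h′′′(0) = -147.

f: a_k = 0, 1, 0, -1/6, 0, 1/120, 0, …
g: a_k = 3, 0, -24, 0, 32, 0, -256/15, …
f·g: L₀ = L_f ⊗_s L_g, ord ≤ 2·2.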